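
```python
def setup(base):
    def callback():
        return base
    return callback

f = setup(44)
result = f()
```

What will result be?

Step 1: setup(44) creates closure capturing base = 44.
Step 2: f() returns the captured base = 44.
Step 3: result = 44

The answer is 44.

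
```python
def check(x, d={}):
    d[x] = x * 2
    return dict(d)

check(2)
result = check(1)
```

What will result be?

Step 1: Mutable default dict is shared across calls.
Step 2: First call adds 2: 4. Second call adds 1: 2.
Step 3: result = {2: 4, 1: 2}

The answer is {2: 4, 1: 2}.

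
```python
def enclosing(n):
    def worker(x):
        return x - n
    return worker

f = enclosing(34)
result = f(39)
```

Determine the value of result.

Step 1: enclosing(34) creates a closure capturing n = 34.
Step 2: f(39) computes 39 - 34 = 5.
Step 3: result = 5

The answer is 5.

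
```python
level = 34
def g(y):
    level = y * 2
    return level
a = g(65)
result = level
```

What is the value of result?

Step 1: Global level = 34.
Step 2: g(65) creates local level = 65 * 2 = 130.
Step 3: Global level unchanged because no global keyword. result = 34

The answer is 34.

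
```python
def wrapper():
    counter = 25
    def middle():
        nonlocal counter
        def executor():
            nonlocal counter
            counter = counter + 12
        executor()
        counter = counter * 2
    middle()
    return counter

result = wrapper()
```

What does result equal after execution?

Step 1: counter = 25.
Step 2: executor() adds 12: counter = 25 + 12 = 37.
Step 3: middle() doubles: counter = 37 * 2 = 74.
Step 4: result = 74

The answer is 74.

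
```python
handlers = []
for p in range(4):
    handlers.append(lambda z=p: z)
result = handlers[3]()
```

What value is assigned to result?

Step 1: Default argument z=p captures p's value at each iteration.
Step 2: handlers[3] captured z = 3 when p was 3.
Step 3: result = 3

The answer is 3.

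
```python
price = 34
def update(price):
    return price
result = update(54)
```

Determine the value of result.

Step 1: Global price = 34.
Step 2: update(54) takes parameter price = 54, which shadows the global.
Step 3: result = 54

The answer is 54.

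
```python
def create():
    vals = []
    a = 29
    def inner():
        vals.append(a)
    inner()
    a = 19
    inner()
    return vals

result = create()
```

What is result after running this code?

Step 1: a = 29. inner() appends current a to vals.
Step 2: First inner(): appends 29. Then a = 19.
Step 3: Second inner(): appends 19 (closure sees updated a). result = [29, 19]

The answer is [29, 19].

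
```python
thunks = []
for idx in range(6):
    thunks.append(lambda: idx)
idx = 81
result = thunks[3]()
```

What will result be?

Step 1: Lambdas capture the variable idx by reference, not by value.
Step 2: After the loop, idx is reassigned to 81.
Step 3: thunks[3]() looks up the current idx = 81. result = 81

The answer is 81.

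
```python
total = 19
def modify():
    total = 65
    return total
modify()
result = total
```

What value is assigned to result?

Step 1: Global total = 19.
Step 2: modify() creates local total = 65 (shadow, not modification).
Step 3: After modify() returns, global total is unchanged. result = 19

The answer is 19.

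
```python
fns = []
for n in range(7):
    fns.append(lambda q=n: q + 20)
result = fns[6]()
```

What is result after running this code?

Step 1: Default argument q=n captures n's value at definition time.
Step 2: fns[6] was defined when n = 6, so q defaults to 6.
Step 3: result = 6 + 20 = 26 (default arg fixes the late binding issue)

The answer is 26.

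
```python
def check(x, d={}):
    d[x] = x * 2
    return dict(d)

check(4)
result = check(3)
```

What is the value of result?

Step 1: Mutable default dict is shared across calls.
Step 2: First call adds 4: 8. Second call adds 3: 6.
Step 3: result = {4: 8, 3: 6}

The answer is {4: 8, 3: 6}.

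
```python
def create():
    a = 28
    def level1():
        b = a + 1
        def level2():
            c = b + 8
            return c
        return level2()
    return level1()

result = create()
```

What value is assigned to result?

Step 1: a = 28. b = a + 1 = 29.
Step 2: c = b + 8 = 29 + 8 = 37.
Step 3: result = 37

The answer is 37.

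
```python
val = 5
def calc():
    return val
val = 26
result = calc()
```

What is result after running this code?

Step 1: val is first set to 5, then reassigned to 26.
Step 2: calc() is called after the reassignment, so it looks up the current global val = 26.
Step 3: result = 26

The answer is 26.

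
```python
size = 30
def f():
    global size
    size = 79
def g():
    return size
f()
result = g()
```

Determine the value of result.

Step 1: size = 30.
Step 2: f() sets global size = 79.
Step 3: g() reads global size = 79. result = 79

The answer is 79.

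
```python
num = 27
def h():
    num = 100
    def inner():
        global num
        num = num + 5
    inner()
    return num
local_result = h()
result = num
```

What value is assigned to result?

Step 1: Global num = 27. h() creates local num = 100.
Step 2: inner() declares global num and adds 5: global num = 27 + 5 = 32.
Step 3: h() returns its local num = 100 (unaffected by inner).
Step 4: result = global num = 32

The answer is 32.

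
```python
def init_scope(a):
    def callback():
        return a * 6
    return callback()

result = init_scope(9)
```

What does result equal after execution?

Step 1: init_scope(9) binds parameter a = 9.
Step 2: callback() accesses a = 9 from enclosing scope.
Step 3: result = 9 * 6 = 54

The answer is 54.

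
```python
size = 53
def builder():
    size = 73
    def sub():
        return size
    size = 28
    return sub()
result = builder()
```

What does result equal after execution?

Step 1: builder() sets size = 73, then later size = 28.
Step 2: sub() is called after size is reassigned to 28. Closures capture variables by reference, not by value.
Step 3: result = 28

The answer is 28.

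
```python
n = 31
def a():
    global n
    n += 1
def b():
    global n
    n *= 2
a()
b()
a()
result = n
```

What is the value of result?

Step 1: n = 31.
Step 2: a(): n = 31 + 1 = 32.
Step 3: b(): n = 32 * 2 = 64.
Step 4: a(): n = 64 + 1 = 65

The answer is 65.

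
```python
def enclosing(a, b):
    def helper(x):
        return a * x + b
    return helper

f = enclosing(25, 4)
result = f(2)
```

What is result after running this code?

Step 1: enclosing(25, 4) captures a = 25, b = 4.
Step 2: f(2) computes 25 * 2 + 4 = 54.
Step 3: result = 54

The answer is 54.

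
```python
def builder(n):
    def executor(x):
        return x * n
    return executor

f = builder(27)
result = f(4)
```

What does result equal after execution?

Step 1: builder(27) creates a closure capturing n = 27.
Step 2: f(4) computes 4 * 27 = 108.
Step 3: result = 108

The answer is 108.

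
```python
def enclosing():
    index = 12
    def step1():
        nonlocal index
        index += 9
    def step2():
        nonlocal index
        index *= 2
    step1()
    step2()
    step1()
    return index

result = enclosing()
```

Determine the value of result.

Step 1: index = 12.
Step 2: step1(): index = 12 + 9 = 21.
Step 3: step2(): index = 21 * 2 = 42.
Step 4: step1(): index = 42 + 9 = 51. result = 51

The answer is 51.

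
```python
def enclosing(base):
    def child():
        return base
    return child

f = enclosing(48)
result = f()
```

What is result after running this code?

Step 1: enclosing(48) creates closure capturing base = 48.
Step 2: f() returns the captured base = 48.
Step 3: result = 48

The answer is 48.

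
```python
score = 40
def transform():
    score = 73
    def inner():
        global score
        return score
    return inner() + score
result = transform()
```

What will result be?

Step 1: Global score = 40. transform() shadows with local score = 73.
Step 2: inner() uses global keyword, so inner() returns global score = 40.
Step 3: transform() returns 40 + 73 = 113

The answer is 113.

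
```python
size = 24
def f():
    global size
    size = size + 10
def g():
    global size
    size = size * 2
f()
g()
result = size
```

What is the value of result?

Step 1: size = 24.
Step 2: f() adds 10: size = 24 + 10 = 34.
Step 3: g() doubles: size = 34 * 2 = 68.
Step 4: result = 68

The answer is 68.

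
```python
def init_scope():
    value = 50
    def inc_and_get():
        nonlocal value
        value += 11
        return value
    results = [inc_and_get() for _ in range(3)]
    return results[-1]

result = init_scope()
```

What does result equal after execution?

Step 1: value = 50.
Step 2: Three calls to inc_and_get(), each adding 11.
Step 3: Last value = 50 + 11 * 3 = 83

The answer is 83.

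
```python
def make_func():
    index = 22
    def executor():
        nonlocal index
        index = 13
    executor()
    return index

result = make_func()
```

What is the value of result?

Step 1: make_func() sets index = 22.
Step 2: executor() uses nonlocal to reassign index = 13.
Step 3: result = 13

The answer is 13.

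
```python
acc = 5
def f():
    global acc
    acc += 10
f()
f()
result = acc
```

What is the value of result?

Step 1: acc = 5.
Step 2: First f(): acc = 5 + 10 = 15.
Step 3: Second f(): acc = 15 + 10 = 25. result = 25

The answer is 25.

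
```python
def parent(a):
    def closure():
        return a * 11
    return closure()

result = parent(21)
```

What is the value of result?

Step 1: parent(21) binds parameter a = 21.
Step 2: closure() accesses a = 21 from enclosing scope.
Step 3: result = 21 * 11 = 231

The answer is 231.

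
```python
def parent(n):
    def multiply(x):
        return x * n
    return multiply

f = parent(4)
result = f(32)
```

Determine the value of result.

Step 1: parent(4) returns multiply closure with n = 4.
Step 2: f(32) computes 32 * 4 = 128.
Step 3: result = 128

The answer is 128.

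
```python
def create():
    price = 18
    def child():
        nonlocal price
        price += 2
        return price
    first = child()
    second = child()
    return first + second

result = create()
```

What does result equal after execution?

Step 1: price starts at 18.
Step 2: First call: price = 18 + 2 = 20, returns 20.
Step 3: Second call: price = 20 + 2 = 22, returns 22.
Step 4: result = 20 + 22 = 42

The answer is 42.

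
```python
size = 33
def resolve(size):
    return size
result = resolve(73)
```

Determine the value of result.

Step 1: Global size = 33.
Step 2: resolve(73) takes parameter size = 73, which shadows the global.
Step 3: result = 73

The answer is 73.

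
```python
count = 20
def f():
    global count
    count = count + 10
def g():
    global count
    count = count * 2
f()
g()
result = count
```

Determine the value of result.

Step 1: count = 20.
Step 2: f() adds 10: count = 20 + 10 = 30.
Step 3: g() doubles: count = 30 * 2 = 60.
Step 4: result = 60

The answer is 60.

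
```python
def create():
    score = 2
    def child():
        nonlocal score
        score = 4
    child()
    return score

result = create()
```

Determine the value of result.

Step 1: create() sets score = 2.
Step 2: child() uses nonlocal to reassign score = 4.
Step 3: result = 4

The answer is 4.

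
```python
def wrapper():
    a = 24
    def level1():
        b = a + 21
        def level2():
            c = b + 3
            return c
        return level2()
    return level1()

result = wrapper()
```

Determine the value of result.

Step 1: a = 24. b = a + 21 = 45.
Step 2: c = b + 3 = 45 + 3 = 48.
Step 3: result = 48

The answer is 48.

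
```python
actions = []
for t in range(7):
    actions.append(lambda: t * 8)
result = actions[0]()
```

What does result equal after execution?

Step 1: All lambdas reference the same variable t (late binding).
Step 2: After the loop, t = 6. Every lambda returns t * 8.
Step 3: actions[0]() = 6 * 8 = 48

The answer is 48.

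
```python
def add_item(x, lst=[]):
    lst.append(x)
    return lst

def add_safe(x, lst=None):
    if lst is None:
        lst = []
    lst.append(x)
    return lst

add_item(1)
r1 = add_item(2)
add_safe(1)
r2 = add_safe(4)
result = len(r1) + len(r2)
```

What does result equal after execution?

Step 1: add_item shares mutable default: after 2 calls, lst = [1, 2], len = 2.
Step 2: add_safe creates fresh list each time: r2 = [4], len = 1.
Step 3: result = 2 + 1 = 3

The answer is 3.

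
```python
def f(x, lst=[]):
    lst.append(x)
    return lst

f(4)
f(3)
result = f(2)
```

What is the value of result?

Step 1: Mutable default argument gotcha! The list [] is created once.
Step 2: Each call appends to the SAME list: [4], [4, 3], [4, 3, 2].
Step 3: result = [4, 3, 2]

The answer is [4, 3, 2].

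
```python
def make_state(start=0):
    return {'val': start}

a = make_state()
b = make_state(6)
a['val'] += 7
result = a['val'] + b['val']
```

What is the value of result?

Step 1: make_state() returns a new dict each call (immutable default 0).
Step 2: a = {'val': 0}, b = {'val': 6}.
Step 3: a['val'] += 7 = 7. result = 7 + 6 = 13

The answer is 13.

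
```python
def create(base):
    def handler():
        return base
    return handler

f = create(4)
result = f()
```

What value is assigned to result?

Step 1: create(4) creates closure capturing base = 4.
Step 2: f() returns the captured base = 4.
Step 3: result = 4

The answer is 4.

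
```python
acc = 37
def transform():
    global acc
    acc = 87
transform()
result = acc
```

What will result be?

Step 1: acc = 37 globally.
Step 2: transform() declares global acc and sets it to 87.
Step 3: After transform(), global acc = 87. result = 87

The answer is 87.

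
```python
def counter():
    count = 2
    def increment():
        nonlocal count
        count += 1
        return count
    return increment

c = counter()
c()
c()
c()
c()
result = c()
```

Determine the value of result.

Step 1: counter() creates closure with count = 2.
Step 2: Each c() call increments count via nonlocal. After 5 calls: 2 + 5 = 7.
Step 3: result = 7

The answer is 7.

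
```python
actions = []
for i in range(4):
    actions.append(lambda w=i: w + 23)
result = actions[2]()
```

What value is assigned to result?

Step 1: Default argument w=i captures i's value at definition time.
Step 2: actions[2] was defined when i = 2, so w defaults to 2.
Step 3: result = 2 + 23 = 25 (default arg fixes the late binding issue)

The answer is 25.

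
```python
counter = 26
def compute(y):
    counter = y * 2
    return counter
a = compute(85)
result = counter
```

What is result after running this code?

Step 1: Global counter = 26.
Step 2: compute(85) creates local counter = 85 * 2 = 170.
Step 3: Global counter unchanged because no global keyword. result = 26

The answer is 26.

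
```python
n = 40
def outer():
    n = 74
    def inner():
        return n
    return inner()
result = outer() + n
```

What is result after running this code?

Step 1: Global n = 40. outer() shadows with n = 74.
Step 2: inner() returns enclosing n = 74. outer() = 74.
Step 3: result = 74 + global n (40) = 114

The answer is 114.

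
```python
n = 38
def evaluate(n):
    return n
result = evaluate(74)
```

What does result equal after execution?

Step 1: Global n = 38.
Step 2: evaluate(74) takes parameter n = 74, which shadows the global.
Step 3: result = 74

The answer is 74.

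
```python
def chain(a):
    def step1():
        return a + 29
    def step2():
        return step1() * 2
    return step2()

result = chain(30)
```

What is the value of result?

Step 1: chain(30) captures a = 30.
Step 2: step2() calls step1() which returns 30 + 29 = 59.
Step 3: step2() returns 59 * 2 = 118

The answer is 118.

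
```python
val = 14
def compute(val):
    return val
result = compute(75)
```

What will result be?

Step 1: Global val = 14.
Step 2: compute(75) takes parameter val = 75, which shadows the global.
Step 3: result = 75

The answer is 75.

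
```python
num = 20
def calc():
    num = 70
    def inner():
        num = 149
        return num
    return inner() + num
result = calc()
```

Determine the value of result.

Step 1: calc() has local num = 70. inner() has local num = 149.
Step 2: inner() returns its local num = 149.
Step 3: calc() returns 149 + its own num (70) = 219

The answer is 219.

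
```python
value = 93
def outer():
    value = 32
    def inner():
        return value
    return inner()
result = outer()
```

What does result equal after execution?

Step 1: value = 93 globally, but outer() defines value = 32 locally.
Step 2: inner() looks up value. Not in local scope, so checks enclosing scope (outer) and finds value = 32.
Step 3: result = 32

The answer is 32.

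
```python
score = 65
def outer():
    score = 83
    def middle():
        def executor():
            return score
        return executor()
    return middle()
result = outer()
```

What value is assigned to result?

Step 1: outer() defines score = 83. middle() and executor() have no local score.
Step 2: executor() checks local (none), enclosing middle() (none), enclosing outer() and finds score = 83.
Step 3: result = 83

The answer is 83.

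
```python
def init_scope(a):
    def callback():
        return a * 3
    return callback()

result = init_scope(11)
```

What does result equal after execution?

Step 1: init_scope(11) binds parameter a = 11.
Step 2: callback() accesses a = 11 from enclosing scope.
Step 3: result = 11 * 3 = 33

The answer is 33.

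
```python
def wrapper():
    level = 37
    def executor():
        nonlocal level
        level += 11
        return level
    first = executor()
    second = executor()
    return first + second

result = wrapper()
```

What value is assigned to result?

Step 1: level starts at 37.
Step 2: First call: level = 37 + 11 = 48, returns 48.
Step 3: Second call: level = 48 + 11 = 59, returns 59.
Step 4: result = 48 + 59 = 107

The answer is 107.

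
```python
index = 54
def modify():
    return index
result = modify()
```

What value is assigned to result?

Step 1: index = 54 is defined in the global scope.
Step 2: modify() looks up index. No local index exists, so Python checks the global scope via LEGB rule and finds index = 54.
Step 3: result = 54

The answer is 54.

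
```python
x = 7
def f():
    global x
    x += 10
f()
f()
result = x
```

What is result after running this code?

Step 1: x = 7.
Step 2: First f(): x = 7 + 10 = 17.
Step 3: Second f(): x = 17 + 10 = 27. result = 27

The answer is 27.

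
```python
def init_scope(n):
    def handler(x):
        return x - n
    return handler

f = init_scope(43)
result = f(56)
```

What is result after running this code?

Step 1: init_scope(43) creates a closure capturing n = 43.
Step 2: f(56) computes 56 - 43 = 13.
Step 3: result = 13

The answer is 13.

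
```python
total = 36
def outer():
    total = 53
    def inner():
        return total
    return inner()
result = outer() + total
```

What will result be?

Step 1: Global total = 36. outer() shadows with total = 53.
Step 2: inner() returns enclosing total = 53. outer() = 53.
Step 3: result = 53 + global total (36) = 89

The answer is 89.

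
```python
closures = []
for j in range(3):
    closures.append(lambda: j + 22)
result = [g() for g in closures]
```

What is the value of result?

Step 1: All lambdas capture j by reference. After the loop, j = 2.
Step 2: Each call returns 2 + 22 = 24.
Step 3: result = [24, 24, 24]

The answer is [24, 24, 24].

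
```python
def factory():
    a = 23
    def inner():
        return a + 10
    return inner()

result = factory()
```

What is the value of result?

Step 1: factory() defines a = 23.
Step 2: inner() reads a = 23 from enclosing scope, returns 23 + 10 = 33.
Step 3: result = 33

The answer is 33.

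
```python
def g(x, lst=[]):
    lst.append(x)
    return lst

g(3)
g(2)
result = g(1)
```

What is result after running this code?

Step 1: Mutable default argument gotcha! The list [] is created once.
Step 2: Each call appends to the SAME list: [3], [3, 2], [3, 2, 1].
Step 3: result = [3, 2, 1]

The answer is [3, 2, 1].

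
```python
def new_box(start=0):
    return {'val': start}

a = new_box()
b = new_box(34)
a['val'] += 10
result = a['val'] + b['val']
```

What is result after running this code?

Step 1: new_box() returns a new dict each call (immutable default 0).
Step 2: a = {'val': 0}, b = {'val': 34}.
Step 3: a['val'] += 10 = 10. result = 10 + 34 = 44

The answer is 44.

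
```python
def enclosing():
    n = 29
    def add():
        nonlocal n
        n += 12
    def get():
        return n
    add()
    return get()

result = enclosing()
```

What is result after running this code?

Step 1: n = 29. add() modifies it via nonlocal, get() reads it.
Step 2: add() makes n = 29 + 12 = 41.
Step 3: get() returns 41. result = 41

The answer is 41.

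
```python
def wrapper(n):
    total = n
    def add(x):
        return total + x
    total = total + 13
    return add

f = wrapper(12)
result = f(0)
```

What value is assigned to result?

Step 1: wrapper(12) sets total = 12, then total = 12 + 13 = 25.
Step 2: Closures capture by reference, so add sees total = 25.
Step 3: f(0) returns 25 + 0 = 25

The answer is 25.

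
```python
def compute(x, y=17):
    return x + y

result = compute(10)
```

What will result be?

Step 1: compute(10) uses default y = 17.
Step 2: Returns 10 + 17 = 27.
Step 3: result = 27

The answer is 27.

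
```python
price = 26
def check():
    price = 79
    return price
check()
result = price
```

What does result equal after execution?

Step 1: Global price = 26.
Step 2: check() creates local price = 79 (shadow, not modification).
Step 3: After check() returns, global price is unchanged. result = 26

The answer is 26.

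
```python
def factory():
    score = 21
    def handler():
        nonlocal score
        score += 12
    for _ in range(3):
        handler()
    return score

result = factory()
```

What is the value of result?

Step 1: score = 21.
Step 2: handler() is called 3 times in a loop, each adding 12 via nonlocal.
Step 3: score = 21 + 12 * 3 = 57

The answer is 57.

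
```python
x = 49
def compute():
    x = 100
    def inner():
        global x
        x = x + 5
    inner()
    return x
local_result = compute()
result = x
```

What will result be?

Step 1: Global x = 49. compute() creates local x = 100.
Step 2: inner() declares global x and adds 5: global x = 49 + 5 = 54.
Step 3: compute() returns its local x = 100 (unaffected by inner).
Step 4: result = global x = 54

The answer is 54.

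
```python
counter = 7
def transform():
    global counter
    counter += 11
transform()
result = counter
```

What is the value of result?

Step 1: counter = 7 globally.
Step 2: transform() modifies global counter: counter += 11 = 18.
Step 3: result = 18

The answer is 18.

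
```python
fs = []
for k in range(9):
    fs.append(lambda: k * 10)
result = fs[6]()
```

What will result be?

Step 1: All lambdas reference the same variable k (late binding).
Step 2: After the loop, k = 8. Every lambda returns k * 10.
Step 3: fs[6]() = 8 * 10 = 80

The answer is 80.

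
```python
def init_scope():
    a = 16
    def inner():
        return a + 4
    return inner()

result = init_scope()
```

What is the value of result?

Step 1: init_scope() defines a = 16.
Step 2: inner() reads a = 16 from enclosing scope, returns 16 + 4 = 20.
Step 3: result = 20

The answer is 20.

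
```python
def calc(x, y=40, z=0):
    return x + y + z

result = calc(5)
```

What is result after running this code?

Step 1: calc(5) uses defaults y = 40, z = 0.
Step 2: Returns 5 + 40 + 0 = 45.
Step 3: result = 45

The answer is 45.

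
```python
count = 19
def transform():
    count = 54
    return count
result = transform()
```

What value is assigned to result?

Step 1: Global count = 19.
Step 2: transform() creates local count = 54, shadowing the global.
Step 3: Returns local count = 54. result = 54

The answer is 54.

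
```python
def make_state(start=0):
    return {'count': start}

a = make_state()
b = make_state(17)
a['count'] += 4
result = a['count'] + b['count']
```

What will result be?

Step 1: make_state() returns a new dict each call (immutable default 0).
Step 2: a = {'count': 0}, b = {'count': 17}.
Step 3: a['count'] += 4 = 4. result = 4 + 17 = 21

The answer is 21.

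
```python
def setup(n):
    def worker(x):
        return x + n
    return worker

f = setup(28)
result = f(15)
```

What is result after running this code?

Step 1: setup(28) creates a closure that captures n = 28.
Step 2: f(15) calls the closure with x = 15, returning 15 + 28 = 43.
Step 3: result = 43

The answer is 43.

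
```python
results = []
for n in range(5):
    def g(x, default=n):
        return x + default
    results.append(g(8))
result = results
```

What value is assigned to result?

Step 1: Default argument default=n is evaluated at function definition time.
Step 2: Each iteration creates g with default = current n value.
Step 3: g(8) returns 8 + default. results = [8, 9, 10, 11, 12]

The answer is [8, 9, 10, 11, 12].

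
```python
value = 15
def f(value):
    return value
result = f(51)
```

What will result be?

Step 1: Global value = 15.
Step 2: f(51) takes parameter value = 51, which shadows the global.
Step 3: result = 51

The answer is 51.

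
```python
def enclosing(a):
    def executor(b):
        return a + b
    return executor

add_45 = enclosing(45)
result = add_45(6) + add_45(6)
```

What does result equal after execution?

Step 1: add_45 captures a = 45.
Step 2: add_45(6) = 45 + 6 = 51, called twice.
Step 3: result = 51 + 51 = 102

The answer is 102.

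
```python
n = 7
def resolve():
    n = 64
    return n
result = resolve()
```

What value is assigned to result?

Step 1: Global n = 7.
Step 2: resolve() creates local n = 64, shadowing the global.
Step 3: Returns local n = 64. result = 64

The answer is 64.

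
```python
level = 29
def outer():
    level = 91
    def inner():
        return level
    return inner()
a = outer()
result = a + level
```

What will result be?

Step 1: outer() has local level = 91. inner() reads from enclosing.
Step 2: outer() returns 91. Global level = 29 unchanged.
Step 3: result = 91 + 29 = 120

The answer is 120.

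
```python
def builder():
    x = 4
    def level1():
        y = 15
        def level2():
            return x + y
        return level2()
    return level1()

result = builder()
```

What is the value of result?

Step 1: x = 4 in builder. y = 15 in level1.
Step 2: level2() reads x = 4 and y = 15 from enclosing scopes.
Step 3: result = 4 + 15 = 19

The answer is 19.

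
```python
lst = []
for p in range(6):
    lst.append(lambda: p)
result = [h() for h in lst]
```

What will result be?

Step 1: All 6 lambdas share the same variable p.
Step 2: After the loop, p = 5.
Step 3: Each call returns 5. result = [5, 5, 5, 5, 5, 5]

The answer is [5, 5, 5, 5, 5, 5].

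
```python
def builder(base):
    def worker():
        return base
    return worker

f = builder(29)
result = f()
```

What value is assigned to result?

Step 1: builder(29) creates closure capturing base = 29.
Step 2: f() returns the captured base = 29.
Step 3: result = 29

The answer is 29.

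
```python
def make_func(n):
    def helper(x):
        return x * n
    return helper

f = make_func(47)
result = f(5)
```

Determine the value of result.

Step 1: make_func(47) creates a closure capturing n = 47.
Step 2: f(5) computes 5 * 47 = 235.
Step 3: result = 235

The answer is 235.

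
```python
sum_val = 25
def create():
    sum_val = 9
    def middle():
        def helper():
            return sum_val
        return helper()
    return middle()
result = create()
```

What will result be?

Step 1: create() defines sum_val = 9. middle() and helper() have no local sum_val.
Step 2: helper() checks local (none), enclosing middle() (none), enclosing create() and finds sum_val = 9.
Step 3: result = 9

The answer is 9.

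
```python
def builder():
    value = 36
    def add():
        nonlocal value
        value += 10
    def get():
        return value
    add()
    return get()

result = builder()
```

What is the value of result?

Step 1: value = 36. add() modifies it via nonlocal, get() reads it.
Step 2: add() makes value = 36 + 10 = 46.
Step 3: get() returns 46. result = 46

The answer is 46.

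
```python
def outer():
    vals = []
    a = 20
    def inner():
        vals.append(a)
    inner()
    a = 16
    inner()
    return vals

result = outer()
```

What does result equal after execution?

Step 1: a = 20. inner() appends current a to vals.
Step 2: First inner(): appends 20. Then a = 16.
Step 3: Second inner(): appends 16 (closure sees updated a). result = [20, 16]

The answer is [20, 16].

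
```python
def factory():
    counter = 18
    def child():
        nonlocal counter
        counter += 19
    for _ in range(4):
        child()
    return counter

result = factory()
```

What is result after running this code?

Step 1: counter = 18.
Step 2: child() is called 4 times in a loop, each adding 19 via nonlocal.
Step 3: counter = 18 + 19 * 4 = 94

The answer is 94.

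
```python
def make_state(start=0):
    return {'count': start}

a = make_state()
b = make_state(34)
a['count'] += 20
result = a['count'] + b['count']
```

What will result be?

Step 1: make_state() returns a new dict each call (immutable default 0).
Step 2: a = {'count': 0}, b = {'count': 34}.
Step 3: a['count'] += 20 = 20. result = 20 + 34 = 54

The answer is 54.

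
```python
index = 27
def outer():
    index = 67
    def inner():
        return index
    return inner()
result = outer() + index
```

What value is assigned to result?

Step 1: Global index = 27. outer() shadows with index = 67.
Step 2: inner() returns enclosing index = 67. outer() = 67.
Step 3: result = 67 + global index (27) = 94

The answer is 94.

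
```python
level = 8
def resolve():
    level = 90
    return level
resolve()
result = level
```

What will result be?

Step 1: level = 8 globally.
Step 2: resolve() creates a LOCAL level = 90 (no global keyword!).
Step 3: The global level is unchanged. result = 8

The answer is 8.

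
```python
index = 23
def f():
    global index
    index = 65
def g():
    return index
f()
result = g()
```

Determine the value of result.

Step 1: index = 23.
Step 2: f() sets global index = 65.
Step 3: g() reads global index = 65. result = 65

The answer is 65.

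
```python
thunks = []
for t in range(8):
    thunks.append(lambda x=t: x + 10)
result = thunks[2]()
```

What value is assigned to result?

Step 1: Default argument x=t captures t's value at definition time.
Step 2: thunks[2] was defined when t = 2, so x defaults to 2.
Step 3: result = 2 + 10 = 12 (default arg fixes the late binding issue)

The answer is 12.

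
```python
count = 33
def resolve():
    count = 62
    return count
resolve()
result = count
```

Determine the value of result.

Step 1: Global count = 33.
Step 2: resolve() creates local count = 62 (shadow, not modification).
Step 3: After resolve() returns, global count is unchanged. result = 33

The answer is 33.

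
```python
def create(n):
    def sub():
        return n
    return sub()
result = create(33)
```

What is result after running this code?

Step 1: create(33) binds parameter n = 33.
Step 2: sub() looks up n in enclosing scope and finds the parameter n = 33.
Step 3: result = 33

The answer is 33.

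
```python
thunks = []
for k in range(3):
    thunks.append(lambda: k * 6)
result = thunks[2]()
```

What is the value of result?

Step 1: All lambdas reference the same variable k (late binding).
Step 2: After the loop, k = 2. Every lambda returns k * 6.
Step 3: thunks[2]() = 2 * 6 = 12

The answer is 12.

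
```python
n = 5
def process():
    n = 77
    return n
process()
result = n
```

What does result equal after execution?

Step 1: Global n = 5.
Step 2: process() creates local n = 77 (shadow, not modification).
Step 3: After process() returns, global n is unchanged. result = 5

The answer is 5.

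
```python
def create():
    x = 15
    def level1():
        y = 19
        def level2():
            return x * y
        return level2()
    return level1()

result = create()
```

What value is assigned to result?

Step 1: x = 15 in create. y = 19 in level1.
Step 2: level2() reads x = 15 and y = 19 from enclosing scopes.
Step 3: result = 15 * 19 = 285

The answer is 285.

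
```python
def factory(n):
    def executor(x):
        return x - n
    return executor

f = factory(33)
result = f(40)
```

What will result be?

Step 1: factory(33) creates a closure capturing n = 33.
Step 2: f(40) computes 40 - 33 = 7.
Step 3: result = 7

The answer is 7.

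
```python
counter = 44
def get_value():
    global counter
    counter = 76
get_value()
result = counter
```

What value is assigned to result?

Step 1: counter = 44 globally.
Step 2: get_value() declares global counter and sets it to 76.
Step 3: After get_value(), global counter = 76. result = 76

The answer is 76.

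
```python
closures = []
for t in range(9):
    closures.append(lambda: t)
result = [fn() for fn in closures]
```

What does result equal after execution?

Step 1: All 9 lambdas share the same variable t.
Step 2: After the loop, t = 8.
Step 3: Each call returns 8. result = [8, 8, 8, 8, 8, 8, 8, 8, 8]

The answer is [8, 8, 8, 8, 8, 8, 8, 8, 8].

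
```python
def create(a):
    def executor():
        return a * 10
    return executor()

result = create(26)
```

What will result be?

Step 1: create(26) binds parameter a = 26.
Step 2: executor() accesses a = 26 from enclosing scope.
Step 3: result = 26 * 10 = 260

The answer is 260.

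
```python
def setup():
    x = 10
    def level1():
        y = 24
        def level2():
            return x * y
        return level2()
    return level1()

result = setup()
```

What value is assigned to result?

Step 1: x = 10 in setup. y = 24 in level1.
Step 2: level2() reads x = 10 and y = 24 from enclosing scopes.
Step 3: result = 10 * 24 = 240

The answer is 240.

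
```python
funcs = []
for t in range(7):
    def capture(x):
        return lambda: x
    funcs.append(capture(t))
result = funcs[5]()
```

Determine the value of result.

Step 1: capture(t) creates a new scope capturing x = t at call time.
Step 2: funcs[5] = capture(5), so its lambda captures x = 5.
Step 3: result = 5 (closure factory fixes late binding)

The answer is 5.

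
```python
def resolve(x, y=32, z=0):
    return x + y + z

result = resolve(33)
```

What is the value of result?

Step 1: resolve(33) uses defaults y = 32, z = 0.
Step 2: Returns 33 + 32 + 0 = 65.
Step 3: result = 65

The answer is 65.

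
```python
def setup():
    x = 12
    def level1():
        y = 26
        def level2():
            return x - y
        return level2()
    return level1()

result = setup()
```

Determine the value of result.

Step 1: x = 12 in setup. y = 26 in level1.
Step 2: level2() reads x = 12 and y = 26 from enclosing scopes.
Step 3: result = 12 - 26 = -14

The answer is -14.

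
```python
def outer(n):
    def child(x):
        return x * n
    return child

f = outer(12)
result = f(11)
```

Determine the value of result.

Step 1: outer(12) creates a closure capturing n = 12.
Step 2: f(11) computes 11 * 12 = 132.
Step 3: result = 132

The answer is 132.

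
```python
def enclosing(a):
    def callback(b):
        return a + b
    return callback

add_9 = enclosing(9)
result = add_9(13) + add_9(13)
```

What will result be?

Step 1: add_9 captures a = 9.
Step 2: add_9(13) = 9 + 13 = 22, called twice.
Step 3: result = 22 + 22 = 44

The answer is 44.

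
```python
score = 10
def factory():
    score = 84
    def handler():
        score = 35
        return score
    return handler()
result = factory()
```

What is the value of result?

Step 1: Three scopes define score: global (10), factory (84), handler (35).
Step 2: handler() has its own local score = 35, which shadows both enclosing and global.
Step 3: result = 35 (local wins in LEGB)

The answer is 35.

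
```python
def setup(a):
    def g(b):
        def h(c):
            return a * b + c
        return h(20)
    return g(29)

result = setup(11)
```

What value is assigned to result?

Step 1: a = 11, b = 29, c = 20.
Step 2: h() computes a * b + c = 11 * 29 + 20 = 339.
Step 3: result = 339

The answer is 339.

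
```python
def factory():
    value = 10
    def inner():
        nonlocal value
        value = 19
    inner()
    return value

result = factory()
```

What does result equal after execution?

Step 1: factory() sets value = 10.
Step 2: inner() uses nonlocal to reassign value = 19.
Step 3: result = 19

The answer is 19.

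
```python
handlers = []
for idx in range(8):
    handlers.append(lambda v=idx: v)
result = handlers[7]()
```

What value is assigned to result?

Step 1: Default argument v=idx captures idx's value at each iteration.
Step 2: handlers[7] captured v = 7 when idx was 7.
Step 3: result = 7

The answer is 7.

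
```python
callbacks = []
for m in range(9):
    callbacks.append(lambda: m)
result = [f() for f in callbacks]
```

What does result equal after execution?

Step 1: All 9 lambdas share the same variable m.
Step 2: After the loop, m = 8.
Step 3: Each call returns 8. result = [8, 8, 8, 8, 8, 8, 8, 8, 8]

The answer is [8, 8, 8, 8, 8, 8, 8, 8, 8].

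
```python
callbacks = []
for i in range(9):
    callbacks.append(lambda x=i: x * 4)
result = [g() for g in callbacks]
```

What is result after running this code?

Step 1: Default arg x=i captures i at each iteration.
Step 2: callbacks[k] has x defaulting to k, returns k * 4.
Step 3: result = [0, 4, 8, 12, 16, 20, 24, 28, 32]

The answer is [0, 4, 8, 12, 16, 20, 24, 28, 32].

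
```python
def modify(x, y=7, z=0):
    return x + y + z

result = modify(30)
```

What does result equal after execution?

Step 1: modify(30) uses defaults y = 7, z = 0.
Step 2: Returns 30 + 7 + 0 = 37.
Step 3: result = 37

The answer is 37.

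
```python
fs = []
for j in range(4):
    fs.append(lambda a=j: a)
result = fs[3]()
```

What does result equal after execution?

Step 1: Default argument a=j captures j's value at each iteration.
Step 2: fs[3] captured a = 3 when j was 3.
Step 3: result = 3

The answer is 3.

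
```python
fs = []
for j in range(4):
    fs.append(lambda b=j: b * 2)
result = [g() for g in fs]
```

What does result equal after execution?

Step 1: Default arg b=j captures j at each iteration.
Step 2: fs[k] has b defaulting to k, returns k * 2.
Step 3: result = [0, 2, 4, 6]

The answer is [0, 2, 4, 6].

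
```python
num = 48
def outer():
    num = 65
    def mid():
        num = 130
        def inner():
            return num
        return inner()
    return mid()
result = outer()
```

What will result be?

Step 1: Three levels of shadowing: global 48, outer 65, mid 130.
Step 2: inner() finds num = 130 in enclosing mid() scope.
Step 3: result = 130

The answer is 130.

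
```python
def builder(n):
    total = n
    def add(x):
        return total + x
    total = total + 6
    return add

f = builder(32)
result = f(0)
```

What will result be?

Step 1: builder(32) sets total = 32, then total = 32 + 6 = 38.
Step 2: Closures capture by reference, so add sees total = 38.
Step 3: f(0) returns 38 + 0 = 38

The answer is 38.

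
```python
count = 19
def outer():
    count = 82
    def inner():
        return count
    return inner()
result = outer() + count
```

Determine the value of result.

Step 1: Global count = 19. outer() shadows with count = 82.
Step 2: inner() returns enclosing count = 82. outer() = 82.
Step 3: result = 82 + global count (19) = 101

The answer is 101.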